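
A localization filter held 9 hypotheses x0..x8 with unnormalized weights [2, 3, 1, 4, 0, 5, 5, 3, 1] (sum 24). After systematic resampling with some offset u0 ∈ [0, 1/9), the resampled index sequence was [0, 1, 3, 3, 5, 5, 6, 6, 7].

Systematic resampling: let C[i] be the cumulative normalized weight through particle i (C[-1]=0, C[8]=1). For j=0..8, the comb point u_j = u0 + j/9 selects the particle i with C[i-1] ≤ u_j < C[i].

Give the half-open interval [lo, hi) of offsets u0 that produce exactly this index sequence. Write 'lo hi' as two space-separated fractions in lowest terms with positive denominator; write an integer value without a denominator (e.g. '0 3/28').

C = [1/12, 5/24, 1/4, 5/12, 5/12, 5/8, 5/6, 23/24, 1]
j=0 picked index 0: u0 ∈ [0, 1/12)
j=1 picked index 1: u0 ∈ [-1/36, 7/72)
j=2 picked index 3: u0 ∈ [1/36, 7/36)
j=3 picked index 3: u0 ∈ [-1/12, 1/12)
j=4 picked index 5: u0 ∈ [-1/36, 13/72)
j=5 picked index 5: u0 ∈ [-5/36, 5/72)
j=6 picked index 6: u0 ∈ [-1/24, 1/6)
j=7 picked index 6: u0 ∈ [-11/72, 1/18)
j=8 picked index 7: u0 ∈ [-1/18, 5/72)
intersection: [1/36, 1/18)

1/36 1/18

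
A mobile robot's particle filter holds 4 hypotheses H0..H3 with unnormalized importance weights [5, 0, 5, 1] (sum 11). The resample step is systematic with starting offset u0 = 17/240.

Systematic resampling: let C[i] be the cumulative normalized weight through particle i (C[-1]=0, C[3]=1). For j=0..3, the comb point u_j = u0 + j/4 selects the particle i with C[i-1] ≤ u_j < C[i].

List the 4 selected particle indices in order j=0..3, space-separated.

0 0 2 2

C = [5/11, 5/11, 10/11, 1]
j=0: u_0=17/240 ∈ [0, 5/11) → index 0
j=1: u_1=77/240 ∈ [0, 5/11) → index 0
j=2: u_2=137/240 ∈ [5/11, 10/11) → index 2
j=3: u_3=197/240 ∈ [5/11, 10/11) → index 2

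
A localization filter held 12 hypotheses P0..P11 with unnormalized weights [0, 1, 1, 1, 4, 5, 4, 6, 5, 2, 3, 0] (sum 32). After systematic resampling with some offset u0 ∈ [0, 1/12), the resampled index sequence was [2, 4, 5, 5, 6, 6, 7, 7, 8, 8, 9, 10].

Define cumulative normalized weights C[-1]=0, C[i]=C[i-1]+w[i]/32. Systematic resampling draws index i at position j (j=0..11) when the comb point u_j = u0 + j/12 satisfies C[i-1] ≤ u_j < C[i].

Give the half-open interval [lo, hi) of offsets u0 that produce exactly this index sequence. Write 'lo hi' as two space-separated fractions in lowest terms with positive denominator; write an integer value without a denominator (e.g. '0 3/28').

C = [0, 1/32, 1/16, 3/32, 7/32, 3/8, 1/2, 11/16, 27/32, 29/32, 1, 1]
j=0 picked index 2: u0 ∈ [1/32, 1/16)
j=1 picked index 4: u0 ∈ [1/96, 13/96)
j=2 picked index 5: u0 ∈ [5/96, 5/24)
j=3 picked index 5: u0 ∈ [-1/32, 1/8)
j=4 picked index 6: u0 ∈ [1/24, 1/6)
j=5 picked index 6: u0 ∈ [-1/24, 1/12)
j=6 picked index 7: u0 ∈ [0, 3/16)
j=7 picked index 7: u0 ∈ [-1/12, 5/48)
j=8 picked index 8: u0 ∈ [1/48, 17/96)
j=9 picked index 8: u0 ∈ [-1/16, 3/32)
j=10 picked index 9: u0 ∈ [1/96, 7/96)
j=11 picked index 10: u0 ∈ [-1/96, 1/12)
intersection: [5/96, 1/16)

5/96 1/16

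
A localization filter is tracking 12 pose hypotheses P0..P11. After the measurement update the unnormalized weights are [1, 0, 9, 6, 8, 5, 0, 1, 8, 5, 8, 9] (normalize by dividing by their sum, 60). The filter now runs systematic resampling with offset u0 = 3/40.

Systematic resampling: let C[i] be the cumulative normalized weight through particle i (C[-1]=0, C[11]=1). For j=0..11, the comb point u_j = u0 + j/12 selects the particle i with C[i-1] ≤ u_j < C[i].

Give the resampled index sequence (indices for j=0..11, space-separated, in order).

C = [1/60, 1/60, 1/6, 4/15, 2/5, 29/60, 29/60, 1/2, 19/30, 43/60, 17/20, 1]
j=0: u_0=3/40 ∈ [1/60, 1/6) → index 2
j=1: u_1=19/120 ∈ [1/60, 1/6) → index 2
j=2: u_2=29/120 ∈ [1/6, 4/15) → index 3
j=3: u_3=13/40 ∈ [4/15, 2/5) → index 4
j=4: u_4=49/120 ∈ [2/5, 29/60) → index 5
j=5: u_5=59/120 ∈ [29/60, 1/2) → index 7
j=6: u_6=23/40 ∈ [1/2, 19/30) → index 8
j=7: u_7=79/120 ∈ [19/30, 43/60) → index 9
j=8: u_8=89/120 ∈ [43/60, 17/20) → index 10
j=9: u_9=33/40 ∈ [43/60, 17/20) → index 10
j=10: u_10=109/120 ∈ [17/20, 1) → index 11
j=11: u_11=119/120 ∈ [17/20, 1) → index 11

2 2 3 4 5 7 8 9 10 10 11 11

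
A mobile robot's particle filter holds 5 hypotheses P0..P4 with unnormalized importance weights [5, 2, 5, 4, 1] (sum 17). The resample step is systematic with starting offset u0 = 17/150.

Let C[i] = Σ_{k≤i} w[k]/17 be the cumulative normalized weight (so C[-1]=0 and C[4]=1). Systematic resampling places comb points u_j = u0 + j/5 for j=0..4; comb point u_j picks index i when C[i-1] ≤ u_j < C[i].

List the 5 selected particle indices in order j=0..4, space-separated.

0 1 2 3 3

C = [5/17, 7/17, 12/17, 16/17, 1]
j=0: u_0=17/150 ∈ [0, 5/17) → index 0
j=1: u_1=47/150 ∈ [5/17, 7/17) → index 1
j=2: u_2=77/150 ∈ [7/17, 12/17) → index 2
j=3: u_3=107/150 ∈ [12/17, 16/17) → index 3
j=4: u_4=137/150 ∈ [12/17, 16/17) → index 3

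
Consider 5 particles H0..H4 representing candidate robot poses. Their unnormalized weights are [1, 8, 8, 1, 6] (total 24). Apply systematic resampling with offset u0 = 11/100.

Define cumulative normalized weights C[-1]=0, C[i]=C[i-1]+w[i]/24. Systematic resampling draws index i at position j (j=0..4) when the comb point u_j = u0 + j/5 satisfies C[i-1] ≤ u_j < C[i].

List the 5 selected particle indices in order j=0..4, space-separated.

1 1 2 3 4

C = [1/24, 3/8, 17/24, 3/4, 1]
j=0: u_0=11/100 ∈ [1/24, 3/8) → index 1
j=1: u_1=31/100 ∈ [1/24, 3/8) → index 1
j=2: u_2=51/100 ∈ [3/8, 17/24) → index 2
j=3: u_3=71/100 ∈ [17/24, 3/4) → index 3
j=4: u_4=91/100 ∈ [3/4, 1) → index 4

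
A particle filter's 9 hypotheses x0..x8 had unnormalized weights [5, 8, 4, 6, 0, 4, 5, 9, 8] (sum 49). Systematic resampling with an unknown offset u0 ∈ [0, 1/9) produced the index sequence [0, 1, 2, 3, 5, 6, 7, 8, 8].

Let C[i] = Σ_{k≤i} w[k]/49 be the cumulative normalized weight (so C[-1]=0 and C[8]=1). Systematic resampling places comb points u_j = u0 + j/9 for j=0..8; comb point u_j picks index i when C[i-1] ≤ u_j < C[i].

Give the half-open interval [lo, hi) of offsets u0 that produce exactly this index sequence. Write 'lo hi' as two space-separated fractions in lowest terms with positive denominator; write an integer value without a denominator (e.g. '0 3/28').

C = [5/49, 13/49, 17/49, 23/49, 23/49, 27/49, 32/49, 41/49, 1]
j=0 picked index 0: u0 ∈ [0, 5/49)
j=1 picked index 1: u0 ∈ [-4/441, 68/441)
j=2 picked index 2: u0 ∈ [19/441, 55/441)
j=3 picked index 3: u0 ∈ [2/147, 20/147)
j=4 picked index 5: u0 ∈ [11/441, 47/441)
j=5 picked index 6: u0 ∈ [-2/441, 43/441)
j=6 picked index 7: u0 ∈ [-2/147, 25/147)
j=7 picked index 8: u0 ∈ [26/441, 2/9)
j=8 picked index 8: u0 ∈ [-23/441, 1/9)
intersection: [26/441, 43/441)

26/441 43/441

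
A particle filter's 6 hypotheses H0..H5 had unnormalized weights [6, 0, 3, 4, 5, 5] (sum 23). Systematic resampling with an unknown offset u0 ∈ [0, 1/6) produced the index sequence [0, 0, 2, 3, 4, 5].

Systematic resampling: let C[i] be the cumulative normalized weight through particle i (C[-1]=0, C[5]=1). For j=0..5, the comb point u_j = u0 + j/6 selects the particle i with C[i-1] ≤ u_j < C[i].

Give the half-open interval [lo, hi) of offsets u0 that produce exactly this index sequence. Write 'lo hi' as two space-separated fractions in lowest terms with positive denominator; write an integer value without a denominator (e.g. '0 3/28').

C = [6/23, 6/23, 9/23, 13/23, 18/23, 1]
j=0 picked index 0: u0 ∈ [0, 6/23)
j=1 picked index 0: u0 ∈ [-1/6, 13/138)
j=2 picked index 2: u0 ∈ [-5/69, 4/69)
j=3 picked index 3: u0 ∈ [-5/46, 3/46)
j=4 picked index 4: u0 ∈ [-7/69, 8/69)
j=5 picked index 5: u0 ∈ [-7/138, 1/6)
intersection: [0, 4/69)

0 4/69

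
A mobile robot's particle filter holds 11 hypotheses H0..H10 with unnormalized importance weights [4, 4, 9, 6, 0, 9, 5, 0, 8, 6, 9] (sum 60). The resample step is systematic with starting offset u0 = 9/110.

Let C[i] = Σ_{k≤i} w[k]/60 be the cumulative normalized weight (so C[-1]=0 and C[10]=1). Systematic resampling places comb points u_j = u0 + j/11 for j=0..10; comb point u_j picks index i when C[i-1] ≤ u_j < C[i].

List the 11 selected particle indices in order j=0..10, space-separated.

C = [1/15, 2/15, 17/60, 23/60, 23/60, 8/15, 37/60, 37/60, 3/4, 17/20, 1]
j=0: u_0=9/110 ∈ [1/15, 2/15) → index 1
j=1: u_1=19/110 ∈ [2/15, 17/60) → index 2
j=2: u_2=29/110 ∈ [2/15, 17/60) → index 2
j=3: u_3=39/110 ∈ [17/60, 23/60) → index 3
j=4: u_4=49/110 ∈ [23/60, 8/15) → index 5
j=5: u_5=59/110 ∈ [8/15, 37/60) → index 6
j=6: u_6=69/110 ∈ [37/60, 3/4) → index 8
j=7: u_7=79/110 ∈ [37/60, 3/4) → index 8
j=8: u_8=89/110 ∈ [3/4, 17/20) → index 9
j=9: u_9=9/10 ∈ [17/20, 1) → index 10
j=10: u_10=109/110 ∈ [17/20, 1) → index 10

1 2 2 3 5 6 8 8 9 10 10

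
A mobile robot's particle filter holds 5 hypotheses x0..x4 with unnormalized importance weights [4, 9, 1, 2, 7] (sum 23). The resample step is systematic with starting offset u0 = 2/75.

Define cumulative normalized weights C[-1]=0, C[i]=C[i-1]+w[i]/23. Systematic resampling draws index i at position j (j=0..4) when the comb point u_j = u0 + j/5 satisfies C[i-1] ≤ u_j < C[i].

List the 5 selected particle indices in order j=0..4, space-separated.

C = [4/23, 13/23, 14/23, 16/23, 1]
j=0: u_0=2/75 ∈ [0, 4/23) → index 0
j=1: u_1=17/75 ∈ [4/23, 13/23) → index 1
j=2: u_2=32/75 ∈ [4/23, 13/23) → index 1
j=3: u_3=47/75 ∈ [14/23, 16/23) → index 3
j=4: u_4=62/75 ∈ [16/23, 1) → index 4

0 1 1 3 4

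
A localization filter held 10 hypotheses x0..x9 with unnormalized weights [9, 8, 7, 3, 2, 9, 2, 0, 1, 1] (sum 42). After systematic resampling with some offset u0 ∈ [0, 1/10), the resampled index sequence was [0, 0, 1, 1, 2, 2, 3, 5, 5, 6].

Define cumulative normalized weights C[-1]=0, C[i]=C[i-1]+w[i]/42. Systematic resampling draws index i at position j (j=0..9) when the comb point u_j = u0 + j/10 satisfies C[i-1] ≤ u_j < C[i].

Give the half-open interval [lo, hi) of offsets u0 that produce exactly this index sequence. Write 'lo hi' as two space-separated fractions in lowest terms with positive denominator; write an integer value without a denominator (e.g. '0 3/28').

C = [3/14, 17/42, 4/7, 9/14, 29/42, 19/21, 20/21, 20/21, 41/42, 1]
j=0 picked index 0: u0 ∈ [0, 3/14)
j=1 picked index 0: u0 ∈ [-1/10, 4/35)
j=2 picked index 1: u0 ∈ [1/70, 43/210)
j=3 picked index 1: u0 ∈ [-3/35, 11/105)
j=4 picked index 2: u0 ∈ [1/210, 6/35)
j=5 picked index 2: u0 ∈ [-2/21, 1/14)
j=6 picked index 3: u0 ∈ [-1/35, 3/70)
j=7 picked index 5: u0 ∈ [-1/105, 43/210)
j=8 picked index 5: u0 ∈ [-23/210, 11/105)
j=9 picked index 6: u0 ∈ [1/210, 11/210)
intersection: [1/70, 3/70)

1/70 3/70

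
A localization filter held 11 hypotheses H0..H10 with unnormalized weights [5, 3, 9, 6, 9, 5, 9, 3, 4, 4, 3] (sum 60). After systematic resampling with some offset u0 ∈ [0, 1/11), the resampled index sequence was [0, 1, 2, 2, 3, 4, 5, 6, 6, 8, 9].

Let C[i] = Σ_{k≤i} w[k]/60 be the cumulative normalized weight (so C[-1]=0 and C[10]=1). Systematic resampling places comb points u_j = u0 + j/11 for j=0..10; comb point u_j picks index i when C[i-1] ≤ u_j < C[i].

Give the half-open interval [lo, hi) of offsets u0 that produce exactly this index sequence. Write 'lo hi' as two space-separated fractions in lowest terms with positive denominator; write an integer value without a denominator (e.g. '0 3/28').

0 7/660

C = [1/12, 2/15, 17/60, 23/60, 8/15, 37/60, 23/30, 49/60, 53/60, 19/20, 1]
j=0 picked index 0: u0 ∈ [0, 1/12)
j=1 picked index 1: u0 ∈ [-1/132, 7/165)
j=2 picked index 2: u0 ∈ [-8/165, 67/660)
j=3 picked index 2: u0 ∈ [-23/165, 7/660)
j=4 picked index 3: u0 ∈ [-53/660, 13/660)
j=5 picked index 4: u0 ∈ [-47/660, 13/165)
j=6 picked index 5: u0 ∈ [-2/165, 47/660)
j=7 picked index 6: u0 ∈ [-13/660, 43/330)
j=8 picked index 6: u0 ∈ [-73/660, 13/330)
j=9 picked index 8: u0 ∈ [-1/660, 43/660)
j=10 picked index 9: u0 ∈ [-17/660, 9/220)
intersection: [0, 7/660)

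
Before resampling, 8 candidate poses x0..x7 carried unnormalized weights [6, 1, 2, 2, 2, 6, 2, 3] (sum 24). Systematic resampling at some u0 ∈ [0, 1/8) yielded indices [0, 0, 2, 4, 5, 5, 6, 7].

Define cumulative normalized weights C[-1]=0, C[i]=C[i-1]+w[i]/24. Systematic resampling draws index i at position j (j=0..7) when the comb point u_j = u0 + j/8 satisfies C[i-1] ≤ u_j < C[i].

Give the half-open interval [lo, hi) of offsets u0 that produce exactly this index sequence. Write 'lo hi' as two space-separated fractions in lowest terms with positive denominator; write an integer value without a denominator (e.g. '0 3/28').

1/12 1/8

C = [1/4, 7/24, 3/8, 11/24, 13/24, 19/24, 7/8, 1]
j=0 picked index 0: u0 ∈ [0, 1/4)
j=1 picked index 0: u0 ∈ [-1/8, 1/8)
j=2 picked index 2: u0 ∈ [1/24, 1/8)
j=3 picked index 4: u0 ∈ [1/12, 1/6)
j=4 picked index 5: u0 ∈ [1/24, 7/24)
j=5 picked index 5: u0 ∈ [-1/12, 1/6)
j=6 picked index 6: u0 ∈ [1/24, 1/8)
j=7 picked index 7: u0 ∈ [0, 1/8)
intersection: [1/12, 1/8)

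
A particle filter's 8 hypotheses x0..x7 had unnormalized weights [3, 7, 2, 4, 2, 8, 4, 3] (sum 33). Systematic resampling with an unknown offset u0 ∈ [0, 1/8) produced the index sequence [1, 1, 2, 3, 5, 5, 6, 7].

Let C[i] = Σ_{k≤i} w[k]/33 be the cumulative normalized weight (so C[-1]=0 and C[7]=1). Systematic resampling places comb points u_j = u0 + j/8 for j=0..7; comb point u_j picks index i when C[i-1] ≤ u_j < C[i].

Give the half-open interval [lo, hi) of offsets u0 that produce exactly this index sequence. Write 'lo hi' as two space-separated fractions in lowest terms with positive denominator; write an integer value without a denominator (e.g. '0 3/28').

C = [1/11, 10/33, 4/11, 16/33, 6/11, 26/33, 10/11, 1]
j=0 picked index 1: u0 ∈ [1/11, 10/33)
j=1 picked index 1: u0 ∈ [-3/88, 47/264)
j=2 picked index 2: u0 ∈ [7/132, 5/44)
j=3 picked index 3: u0 ∈ [-1/88, 29/264)
j=4 picked index 5: u0 ∈ [1/22, 19/66)
j=5 picked index 5: u0 ∈ [-7/88, 43/264)
j=6 picked index 6: u0 ∈ [5/132, 7/44)
j=7 picked index 7: u0 ∈ [3/88, 1/8)
intersection: [1/11, 29/264)

1/11 29/264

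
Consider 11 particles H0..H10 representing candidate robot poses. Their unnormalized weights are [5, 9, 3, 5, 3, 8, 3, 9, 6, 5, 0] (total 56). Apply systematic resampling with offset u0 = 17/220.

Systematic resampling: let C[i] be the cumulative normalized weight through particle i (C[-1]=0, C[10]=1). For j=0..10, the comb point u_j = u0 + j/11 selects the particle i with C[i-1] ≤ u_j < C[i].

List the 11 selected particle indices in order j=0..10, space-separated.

C = [5/56, 1/4, 17/56, 11/28, 25/56, 33/56, 9/14, 45/56, 51/56, 1, 1]
j=0: u_0=17/220 ∈ [0, 5/56) → index 0
j=1: u_1=37/220 ∈ [5/56, 1/4) → index 1
j=2: u_2=57/220 ∈ [1/4, 17/56) → index 2
j=3: u_3=7/20 ∈ [17/56, 11/28) → index 3
j=4: u_4=97/220 ∈ [11/28, 25/56) → index 4
j=5: u_5=117/220 ∈ [25/56, 33/56) → index 5
j=6: u_6=137/220 ∈ [33/56, 9/14) → index 6
j=7: u_7=157/220 ∈ [9/14, 45/56) → index 7
j=8: u_8=177/220 ∈ [45/56, 51/56) → index 8
j=9: u_9=197/220 ∈ [45/56, 51/56) → index 8
j=10: u_10=217/220 ∈ [51/56, 1) → index 9

0 1 2 3 4 5 6 7 8 8 9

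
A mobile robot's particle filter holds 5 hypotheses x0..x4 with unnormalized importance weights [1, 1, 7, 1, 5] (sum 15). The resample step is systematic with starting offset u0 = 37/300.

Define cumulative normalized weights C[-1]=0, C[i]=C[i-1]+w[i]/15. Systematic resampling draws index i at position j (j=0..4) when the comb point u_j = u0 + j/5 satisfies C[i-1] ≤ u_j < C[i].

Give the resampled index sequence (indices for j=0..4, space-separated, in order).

1 2 2 4 4

C = [1/15, 2/15, 3/5, 2/3, 1]
j=0: u_0=37/300 ∈ [1/15, 2/15) → index 1
j=1: u_1=97/300 ∈ [2/15, 3/5) → index 2
j=2: u_2=157/300 ∈ [2/15, 3/5) → index 2
j=3: u_3=217/300 ∈ [2/3, 1) → index 4
j=4: u_4=277/300 ∈ [2/3, 1) → index 4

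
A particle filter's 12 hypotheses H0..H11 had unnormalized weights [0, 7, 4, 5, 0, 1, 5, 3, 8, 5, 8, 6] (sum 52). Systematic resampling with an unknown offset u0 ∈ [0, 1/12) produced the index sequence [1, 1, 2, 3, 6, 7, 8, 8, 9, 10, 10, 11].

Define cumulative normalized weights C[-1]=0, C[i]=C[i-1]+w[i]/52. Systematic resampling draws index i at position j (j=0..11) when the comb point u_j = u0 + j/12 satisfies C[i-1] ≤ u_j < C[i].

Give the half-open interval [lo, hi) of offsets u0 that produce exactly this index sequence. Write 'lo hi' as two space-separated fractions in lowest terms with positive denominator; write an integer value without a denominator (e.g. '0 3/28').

1/156 7/156

C = [0, 7/52, 11/52, 4/13, 4/13, 17/52, 11/26, 25/52, 33/52, 19/26, 23/26, 1]
j=0 picked index 1: u0 ∈ [0, 7/52)
j=1 picked index 1: u0 ∈ [-1/12, 2/39)
j=2 picked index 2: u0 ∈ [-5/156, 7/156)
j=3 picked index 3: u0 ∈ [-1/26, 3/52)
j=4 picked index 6: u0 ∈ [-1/156, 7/78)
j=5 picked index 7: u0 ∈ [1/156, 5/78)
j=6 picked index 8: u0 ∈ [-1/52, 7/52)
j=7 picked index 8: u0 ∈ [-4/39, 2/39)
j=8 picked index 9: u0 ∈ [-5/156, 5/78)
j=9 picked index 10: u0 ∈ [-1/52, 7/52)
j=10 picked index 10: u0 ∈ [-4/39, 2/39)
j=11 picked index 11: u0 ∈ [-5/156, 1/12)
intersection: [1/156, 7/156)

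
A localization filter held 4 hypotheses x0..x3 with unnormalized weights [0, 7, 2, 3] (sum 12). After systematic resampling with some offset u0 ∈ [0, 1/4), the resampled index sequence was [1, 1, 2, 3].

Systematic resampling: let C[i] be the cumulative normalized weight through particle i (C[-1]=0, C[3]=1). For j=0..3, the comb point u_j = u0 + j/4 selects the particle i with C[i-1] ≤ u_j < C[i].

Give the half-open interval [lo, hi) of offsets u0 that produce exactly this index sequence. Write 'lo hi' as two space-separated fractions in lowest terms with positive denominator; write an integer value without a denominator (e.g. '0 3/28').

1/12 1/4

C = [0, 7/12, 3/4, 1]
j=0 picked index 1: u0 ∈ [0, 7/12)
j=1 picked index 1: u0 ∈ [-1/4, 1/3)
j=2 picked index 2: u0 ∈ [1/12, 1/4)
j=3 picked index 3: u0 ∈ [0, 1/4)
intersection: [1/12, 1/4)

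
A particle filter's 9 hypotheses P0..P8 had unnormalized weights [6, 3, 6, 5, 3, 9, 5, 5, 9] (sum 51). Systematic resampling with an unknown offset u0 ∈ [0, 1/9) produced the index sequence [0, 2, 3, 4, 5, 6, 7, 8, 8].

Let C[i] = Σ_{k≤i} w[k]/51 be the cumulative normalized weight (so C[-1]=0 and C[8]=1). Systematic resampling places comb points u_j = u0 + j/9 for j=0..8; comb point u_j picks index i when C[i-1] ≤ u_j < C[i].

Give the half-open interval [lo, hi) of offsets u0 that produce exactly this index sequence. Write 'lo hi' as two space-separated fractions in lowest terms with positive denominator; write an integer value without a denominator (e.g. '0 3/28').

11/153 1/9

C = [2/17, 3/17, 5/17, 20/51, 23/51, 32/51, 37/51, 14/17, 1]
j=0 picked index 0: u0 ∈ [0, 2/17)
j=1 picked index 2: u0 ∈ [10/153, 28/153)
j=2 picked index 3: u0 ∈ [11/153, 26/153)
j=3 picked index 4: u0 ∈ [1/17, 2/17)
j=4 picked index 5: u0 ∈ [1/153, 28/153)
j=5 picked index 6: u0 ∈ [11/153, 26/153)
j=6 picked index 7: u0 ∈ [1/17, 8/51)
j=7 picked index 8: u0 ∈ [7/153, 2/9)
j=8 picked index 8: u0 ∈ [-10/153, 1/9)
intersection: [11/153, 1/9)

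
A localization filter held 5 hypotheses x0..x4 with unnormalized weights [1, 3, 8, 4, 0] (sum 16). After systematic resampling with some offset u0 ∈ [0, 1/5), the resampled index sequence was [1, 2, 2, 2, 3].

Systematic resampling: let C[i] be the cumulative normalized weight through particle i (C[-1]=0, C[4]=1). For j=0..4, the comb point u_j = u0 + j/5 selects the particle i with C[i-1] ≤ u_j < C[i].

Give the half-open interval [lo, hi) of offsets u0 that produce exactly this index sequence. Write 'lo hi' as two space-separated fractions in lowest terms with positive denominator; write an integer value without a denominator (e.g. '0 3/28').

C = [1/16, 1/4, 3/4, 1, 1]
j=0 picked index 1: u0 ∈ [1/16, 1/4)
j=1 picked index 2: u0 ∈ [1/20, 11/20)
j=2 picked index 2: u0 ∈ [-3/20, 7/20)
j=3 picked index 2: u0 ∈ [-7/20, 3/20)
j=4 picked index 3: u0 ∈ [-1/20, 1/5)
intersection: [1/16, 3/20)

1/16 3/20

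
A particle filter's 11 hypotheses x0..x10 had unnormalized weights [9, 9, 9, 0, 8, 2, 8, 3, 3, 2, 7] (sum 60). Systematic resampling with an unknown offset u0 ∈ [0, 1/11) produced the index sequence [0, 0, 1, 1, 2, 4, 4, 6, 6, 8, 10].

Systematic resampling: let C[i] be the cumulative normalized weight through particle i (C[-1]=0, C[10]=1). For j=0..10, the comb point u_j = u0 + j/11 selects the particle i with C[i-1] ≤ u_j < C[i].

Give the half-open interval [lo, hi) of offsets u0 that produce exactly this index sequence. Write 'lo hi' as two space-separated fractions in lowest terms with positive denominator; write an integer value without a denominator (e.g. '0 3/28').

C = [3/20, 3/10, 9/20, 9/20, 7/12, 37/60, 3/4, 4/5, 17/20, 53/60, 1]
j=0 picked index 0: u0 ∈ [0, 3/20)
j=1 picked index 0: u0 ∈ [-1/11, 13/220)
j=2 picked index 1: u0 ∈ [-7/220, 13/110)
j=3 picked index 1: u0 ∈ [-27/220, 3/110)
j=4 picked index 2: u0 ∈ [-7/110, 19/220)
j=5 picked index 4: u0 ∈ [-1/220, 17/132)
j=6 picked index 4: u0 ∈ [-21/220, 5/132)
j=7 picked index 6: u0 ∈ [-13/660, 5/44)
j=8 picked index 6: u0 ∈ [-73/660, 1/44)
j=9 picked index 8: u0 ∈ [-1/55, 7/220)
j=10 picked index 10: u0 ∈ [-17/660, 1/11)
intersection: [0, 1/44)

0 1/44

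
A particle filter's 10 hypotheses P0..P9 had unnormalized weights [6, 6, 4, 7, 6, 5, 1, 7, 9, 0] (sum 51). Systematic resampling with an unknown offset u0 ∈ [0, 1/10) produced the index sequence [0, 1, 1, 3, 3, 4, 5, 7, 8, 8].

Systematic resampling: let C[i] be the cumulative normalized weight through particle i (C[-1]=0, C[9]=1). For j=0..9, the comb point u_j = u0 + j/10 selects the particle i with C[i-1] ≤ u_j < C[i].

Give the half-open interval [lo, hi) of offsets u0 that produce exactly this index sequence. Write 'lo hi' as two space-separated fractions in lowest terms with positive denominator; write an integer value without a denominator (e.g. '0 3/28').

2/85 3/85

C = [2/17, 4/17, 16/51, 23/51, 29/51, 2/3, 35/51, 14/17, 1, 1]
j=0 picked index 0: u0 ∈ [0, 2/17)
j=1 picked index 1: u0 ∈ [3/170, 23/170)
j=2 picked index 1: u0 ∈ [-7/85, 3/85)
j=3 picked index 3: u0 ∈ [7/510, 77/510)
j=4 picked index 3: u0 ∈ [-22/255, 13/255)
j=5 picked index 4: u0 ∈ [-5/102, 7/102)
j=6 picked index 5: u0 ∈ [-8/255, 1/15)
j=7 picked index 7: u0 ∈ [-7/510, 21/170)
j=8 picked index 8: u0 ∈ [2/85, 1/5)
j=9 picked index 8: u0 ∈ [-13/170, 1/10)
intersection: [2/85, 3/85)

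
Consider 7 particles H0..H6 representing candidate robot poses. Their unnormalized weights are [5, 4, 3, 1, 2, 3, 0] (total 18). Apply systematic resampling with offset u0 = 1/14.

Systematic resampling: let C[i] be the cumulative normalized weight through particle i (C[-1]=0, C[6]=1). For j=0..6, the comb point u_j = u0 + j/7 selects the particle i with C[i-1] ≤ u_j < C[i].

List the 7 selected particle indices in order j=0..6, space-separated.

0 0 1 2 2 4 5

C = [5/18, 1/2, 2/3, 13/18, 5/6, 1, 1]
j=0: u_0=1/14 ∈ [0, 5/18) → index 0
j=1: u_1=3/14 ∈ [0, 5/18) → index 0
j=2: u_2=5/14 ∈ [5/18, 1/2) → index 1
j=3: u_3=1/2 ∈ [1/2, 2/3) → index 2
j=4: u_4=9/14 ∈ [1/2, 2/3) → index 2
j=5: u_5=11/14 ∈ [13/18, 5/6) → index 4
j=6: u_6=13/14 ∈ [5/6, 1) → index 5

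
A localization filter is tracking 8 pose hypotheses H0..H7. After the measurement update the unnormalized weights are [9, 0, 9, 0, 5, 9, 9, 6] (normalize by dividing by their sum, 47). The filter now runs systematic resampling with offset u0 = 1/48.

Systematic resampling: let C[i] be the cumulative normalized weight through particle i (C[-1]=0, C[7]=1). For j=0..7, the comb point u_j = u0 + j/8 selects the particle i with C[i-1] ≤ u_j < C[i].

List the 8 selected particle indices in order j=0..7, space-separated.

0 0 2 4 5 5 6 7

C = [9/47, 9/47, 18/47, 18/47, 23/47, 32/47, 41/47, 1]
j=0: u_0=1/48 ∈ [0, 9/47) → index 0
j=1: u_1=7/48 ∈ [0, 9/47) → index 0
j=2: u_2=13/48 ∈ [9/47, 18/47) → index 2
j=3: u_3=19/48 ∈ [18/47, 23/47) → index 4
j=4: u_4=25/48 ∈ [23/47, 32/47) → index 5
j=5: u_5=31/48 ∈ [23/47, 32/47) → index 5
j=6: u_6=37/48 ∈ [32/47, 41/47) → index 6
j=7: u_7=43/48 ∈ [41/47, 1) → index 7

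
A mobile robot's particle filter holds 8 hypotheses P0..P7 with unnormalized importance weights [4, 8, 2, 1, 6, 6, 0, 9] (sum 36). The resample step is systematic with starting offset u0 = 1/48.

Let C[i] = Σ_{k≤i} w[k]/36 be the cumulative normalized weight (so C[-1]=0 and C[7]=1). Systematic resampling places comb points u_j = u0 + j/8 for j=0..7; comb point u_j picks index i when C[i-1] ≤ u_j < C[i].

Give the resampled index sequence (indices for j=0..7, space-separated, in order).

0 1 1 3 4 5 7 7

C = [1/9, 1/3, 7/18, 5/12, 7/12, 3/4, 3/4, 1]
j=0: u_0=1/48 ∈ [0, 1/9) → index 0
j=1: u_1=7/48 ∈ [1/9, 1/3) → index 1
j=2: u_2=13/48 ∈ [1/9, 1/3) → index 1
j=3: u_3=19/48 ∈ [7/18, 5/12) → index 3
j=4: u_4=25/48 ∈ [5/12, 7/12) → index 4
j=5: u_5=31/48 ∈ [7/12, 3/4) → index 5
j=6: u_6=37/48 ∈ [3/4, 1) → index 7
j=7: u_7=43/48 ∈ [3/4, 1) → index 7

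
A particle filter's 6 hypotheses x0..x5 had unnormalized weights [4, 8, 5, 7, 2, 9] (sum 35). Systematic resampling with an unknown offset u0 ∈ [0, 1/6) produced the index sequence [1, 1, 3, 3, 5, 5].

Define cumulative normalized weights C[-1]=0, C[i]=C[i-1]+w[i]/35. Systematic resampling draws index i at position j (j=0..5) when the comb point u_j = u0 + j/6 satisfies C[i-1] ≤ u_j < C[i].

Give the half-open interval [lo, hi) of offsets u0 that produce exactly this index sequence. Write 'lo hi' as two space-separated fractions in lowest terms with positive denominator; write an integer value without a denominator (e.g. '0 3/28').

C = [4/35, 12/35, 17/35, 24/35, 26/35, 1]
j=0 picked index 1: u0 ∈ [4/35, 12/35)
j=1 picked index 1: u0 ∈ [-11/210, 37/210)
j=2 picked index 3: u0 ∈ [16/105, 37/105)
j=3 picked index 3: u0 ∈ [-1/70, 13/70)
j=4 picked index 5: u0 ∈ [8/105, 1/3)
j=5 picked index 5: u0 ∈ [-19/210, 1/6)
intersection: [16/105, 1/6)

16/105 1/6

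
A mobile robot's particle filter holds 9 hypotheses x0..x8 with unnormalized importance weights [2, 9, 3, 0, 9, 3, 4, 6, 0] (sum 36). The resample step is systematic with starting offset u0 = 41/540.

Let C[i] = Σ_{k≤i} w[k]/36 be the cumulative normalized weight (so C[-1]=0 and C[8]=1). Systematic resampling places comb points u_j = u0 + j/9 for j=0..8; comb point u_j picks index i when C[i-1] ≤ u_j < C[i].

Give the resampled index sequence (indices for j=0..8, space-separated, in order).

C = [1/18, 11/36, 7/18, 7/18, 23/36, 13/18, 5/6, 1, 1]
j=0: u_0=41/540 ∈ [1/18, 11/36) → index 1
j=1: u_1=101/540 ∈ [1/18, 11/36) → index 1
j=2: u_2=161/540 ∈ [1/18, 11/36) → index 1
j=3: u_3=221/540 ∈ [7/18, 23/36) → index 4
j=4: u_4=281/540 ∈ [7/18, 23/36) → index 4
j=5: u_5=341/540 ∈ [7/18, 23/36) → index 4
j=6: u_6=401/540 ∈ [13/18, 5/6) → index 6
j=7: u_7=461/540 ∈ [5/6, 1) → index 7
j=8: u_8=521/540 ∈ [5/6, 1) → index 7

1 1 1 4 4 4 6 7 7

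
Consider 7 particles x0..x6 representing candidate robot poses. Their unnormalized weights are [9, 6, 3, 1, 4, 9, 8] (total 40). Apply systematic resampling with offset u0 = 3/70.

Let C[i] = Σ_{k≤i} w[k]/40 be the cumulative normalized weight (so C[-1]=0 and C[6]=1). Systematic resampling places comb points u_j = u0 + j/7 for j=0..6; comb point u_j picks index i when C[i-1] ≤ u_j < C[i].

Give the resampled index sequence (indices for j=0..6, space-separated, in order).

0 0 1 3 5 5 6

C = [9/40, 3/8, 9/20, 19/40, 23/40, 4/5, 1]
j=0: u_0=3/70 ∈ [0, 9/40) → index 0
j=1: u_1=13/70 ∈ [0, 9/40) → index 0
j=2: u_2=23/70 ∈ [9/40, 3/8) → index 1
j=3: u_3=33/70 ∈ [9/20, 19/40) → index 3
j=4: u_4=43/70 ∈ [23/40, 4/5) → index 5
j=5: u_5=53/70 ∈ [23/40, 4/5) → index 5
j=6: u_6=9/10 ∈ [4/5, 1) → index 6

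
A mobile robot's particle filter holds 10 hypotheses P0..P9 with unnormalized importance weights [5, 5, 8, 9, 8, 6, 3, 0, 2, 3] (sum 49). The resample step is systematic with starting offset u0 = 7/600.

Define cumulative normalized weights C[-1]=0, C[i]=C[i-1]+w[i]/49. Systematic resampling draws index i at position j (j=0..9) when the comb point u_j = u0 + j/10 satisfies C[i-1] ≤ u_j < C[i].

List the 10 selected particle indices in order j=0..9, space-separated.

0 1 2 2 3 3 4 4 5 8

C = [5/49, 10/49, 18/49, 27/49, 5/7, 41/49, 44/49, 44/49, 46/49, 1]
j=0: u_0=7/600 ∈ [0, 5/49) → index 0
j=1: u_1=67/600 ∈ [5/49, 10/49) → index 1
j=2: u_2=127/600 ∈ [10/49, 18/49) → index 2
j=3: u_3=187/600 ∈ [10/49, 18/49) → index 2
j=4: u_4=247/600 ∈ [18/49, 27/49) → index 3
j=5: u_5=307/600 ∈ [18/49, 27/49) → index 3
j=6: u_6=367/600 ∈ [27/49, 5/7) → index 4
j=7: u_7=427/600 ∈ [27/49, 5/7) → index 4
j=8: u_8=487/600 ∈ [5/7, 41/49) → index 5
j=9: u_9=547/600 ∈ [44/49, 46/49) → index 8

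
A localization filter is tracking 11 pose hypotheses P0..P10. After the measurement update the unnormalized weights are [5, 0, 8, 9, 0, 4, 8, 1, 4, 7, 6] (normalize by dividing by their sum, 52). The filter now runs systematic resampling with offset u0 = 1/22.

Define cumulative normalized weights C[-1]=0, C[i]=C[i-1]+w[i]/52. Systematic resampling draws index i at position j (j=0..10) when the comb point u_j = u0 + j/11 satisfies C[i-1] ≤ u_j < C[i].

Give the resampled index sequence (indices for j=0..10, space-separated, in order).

0 2 2 3 3 6 6 8 9 9 10

C = [5/52, 5/52, 1/4, 11/26, 11/26, 1/2, 17/26, 35/52, 3/4, 23/26, 1]
j=0: u_0=1/22 ∈ [0, 5/52) → index 0
j=1: u_1=3/22 ∈ [5/52, 1/4) → index 2
j=2: u_2=5/22 ∈ [5/52, 1/4) → index 2
j=3: u_3=7/22 ∈ [1/4, 11/26) → index 3
j=4: u_4=9/22 ∈ [1/4, 11/26) → index 3
j=5: u_5=1/2 ∈ [1/2, 17/26) → index 6
j=6: u_6=13/22 ∈ [1/2, 17/26) → index 6
j=7: u_7=15/22 ∈ [35/52, 3/4) → index 8
j=8: u_8=17/22 ∈ [3/4, 23/26) → index 9
j=9: u_9=19/22 ∈ [3/4, 23/26) → index 9
j=10: u_10=21/22 ∈ [23/26, 1) → index 10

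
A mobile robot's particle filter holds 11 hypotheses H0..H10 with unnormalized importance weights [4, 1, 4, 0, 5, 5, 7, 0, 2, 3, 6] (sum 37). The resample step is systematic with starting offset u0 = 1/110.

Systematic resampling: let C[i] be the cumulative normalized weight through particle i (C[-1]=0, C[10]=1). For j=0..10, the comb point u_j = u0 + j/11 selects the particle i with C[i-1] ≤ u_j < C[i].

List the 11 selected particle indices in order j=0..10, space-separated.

0 0 2 4 4 5 6 6 8 9 10

C = [4/37, 5/37, 9/37, 9/37, 14/37, 19/37, 26/37, 26/37, 28/37, 31/37, 1]
j=0: u_0=1/110 ∈ [0, 4/37) → index 0
j=1: u_1=1/10 ∈ [0, 4/37) → index 0
j=2: u_2=21/110 ∈ [5/37, 9/37) → index 2
j=3: u_3=31/110 ∈ [9/37, 14/37) → index 4
j=4: u_4=41/110 ∈ [9/37, 14/37) → index 4
j=5: u_5=51/110 ∈ [14/37, 19/37) → index 5
j=6: u_6=61/110 ∈ [19/37, 26/37) → index 6
j=7: u_7=71/110 ∈ [19/37, 26/37) → index 6
j=8: u_8=81/110 ∈ [26/37, 28/37) → index 8
j=9: u_9=91/110 ∈ [28/37, 31/37) → index 9
j=10: u_10=101/110 ∈ [31/37, 1) → index 10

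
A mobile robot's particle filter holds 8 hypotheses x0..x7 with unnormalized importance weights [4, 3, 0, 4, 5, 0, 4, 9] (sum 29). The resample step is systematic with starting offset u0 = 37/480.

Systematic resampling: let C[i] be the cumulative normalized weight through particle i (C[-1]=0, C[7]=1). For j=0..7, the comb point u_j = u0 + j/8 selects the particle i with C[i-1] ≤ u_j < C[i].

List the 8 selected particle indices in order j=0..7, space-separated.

0 1 3 4 6 7 7 7

C = [4/29, 7/29, 7/29, 11/29, 16/29, 16/29, 20/29, 1]
j=0: u_0=37/480 ∈ [0, 4/29) → index 0
j=1: u_1=97/480 ∈ [4/29, 7/29) → index 1
j=2: u_2=157/480 ∈ [7/29, 11/29) → index 3
j=3: u_3=217/480 ∈ [11/29, 16/29) → index 4
j=4: u_4=277/480 ∈ [16/29, 20/29) → index 6
j=5: u_5=337/480 ∈ [20/29, 1) → index 7
j=6: u_6=397/480 ∈ [20/29, 1) → index 7
j=7: u_7=457/480 ∈ [20/29, 1) → index 7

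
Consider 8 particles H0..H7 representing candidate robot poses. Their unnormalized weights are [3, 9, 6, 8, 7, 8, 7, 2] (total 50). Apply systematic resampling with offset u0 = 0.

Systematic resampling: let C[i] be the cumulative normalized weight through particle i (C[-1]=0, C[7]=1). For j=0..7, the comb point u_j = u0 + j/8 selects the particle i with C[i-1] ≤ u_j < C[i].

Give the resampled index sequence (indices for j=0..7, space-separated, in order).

0 1 2 3 3 4 5 6

C = [3/50, 6/25, 9/25, 13/25, 33/50, 41/50, 24/25, 1]
j=0: u_0=0 ∈ [0, 3/50) → index 0
j=1: u_1=1/8 ∈ [3/50, 6/25) → index 1
j=2: u_2=1/4 ∈ [6/25, 9/25) → index 2
j=3: u_3=3/8 ∈ [9/25, 13/25) → index 3
j=4: u_4=1/2 ∈ [9/25, 13/25) → index 3
j=5: u_5=5/8 ∈ [13/25, 33/50) → index 4
j=6: u_6=3/4 ∈ [33/50, 41/50) → index 5
j=7: u_7=7/8 ∈ [41/50, 24/25) → index 6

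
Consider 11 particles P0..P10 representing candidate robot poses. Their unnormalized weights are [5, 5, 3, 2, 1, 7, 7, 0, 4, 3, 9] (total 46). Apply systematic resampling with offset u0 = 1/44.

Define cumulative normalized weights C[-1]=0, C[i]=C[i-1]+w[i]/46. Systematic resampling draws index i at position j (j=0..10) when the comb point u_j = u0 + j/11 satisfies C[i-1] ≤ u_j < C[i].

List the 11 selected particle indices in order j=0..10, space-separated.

0 1 1 3 5 5 6 8 9 10 10

C = [5/46, 5/23, 13/46, 15/46, 8/23, 1/2, 15/23, 15/23, 17/23, 37/46, 1]
j=0: u_0=1/44 ∈ [0, 5/46) → index 0
j=1: u_1=5/44 ∈ [5/46, 5/23) → index 1
j=2: u_2=9/44 ∈ [5/46, 5/23) → index 1
j=3: u_3=13/44 ∈ [13/46, 15/46) → index 3
j=4: u_4=17/44 ∈ [8/23, 1/2) → index 5
j=5: u_5=21/44 ∈ [8/23, 1/2) → index 5
j=6: u_6=25/44 ∈ [1/2, 15/23) → index 6
j=7: u_7=29/44 ∈ [15/23, 17/23) → index 8
j=8: u_8=3/4 ∈ [17/23, 37/46) → index 9
j=9: u_9=37/44 ∈ [37/46, 1) → index 10
j=10: u_10=41/44 ∈ [37/46, 1) → index 10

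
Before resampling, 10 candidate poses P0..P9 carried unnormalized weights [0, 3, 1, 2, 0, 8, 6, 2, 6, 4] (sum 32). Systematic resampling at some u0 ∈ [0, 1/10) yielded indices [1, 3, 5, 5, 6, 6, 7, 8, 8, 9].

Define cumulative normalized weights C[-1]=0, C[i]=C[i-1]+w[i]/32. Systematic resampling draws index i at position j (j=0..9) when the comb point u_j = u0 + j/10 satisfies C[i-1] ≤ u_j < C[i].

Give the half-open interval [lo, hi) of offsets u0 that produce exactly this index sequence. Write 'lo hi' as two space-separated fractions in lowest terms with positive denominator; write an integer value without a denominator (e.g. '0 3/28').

3/80 3/40

C = [0, 3/32, 1/8, 3/16, 3/16, 7/16, 5/8, 11/16, 7/8, 1]
j=0 picked index 1: u0 ∈ [0, 3/32)
j=1 picked index 3: u0 ∈ [1/40, 7/80)
j=2 picked index 5: u0 ∈ [-1/80, 19/80)
j=3 picked index 5: u0 ∈ [-9/80, 11/80)
j=4 picked index 6: u0 ∈ [3/80, 9/40)
j=5 picked index 6: u0 ∈ [-1/16, 1/8)
j=6 picked index 7: u0 ∈ [1/40, 7/80)
j=7 picked index 8: u0 ∈ [-1/80, 7/40)
j=8 picked index 8: u0 ∈ [-9/80, 3/40)
j=9 picked index 9: u0 ∈ [-1/40, 1/10)
intersection: [3/80, 3/40)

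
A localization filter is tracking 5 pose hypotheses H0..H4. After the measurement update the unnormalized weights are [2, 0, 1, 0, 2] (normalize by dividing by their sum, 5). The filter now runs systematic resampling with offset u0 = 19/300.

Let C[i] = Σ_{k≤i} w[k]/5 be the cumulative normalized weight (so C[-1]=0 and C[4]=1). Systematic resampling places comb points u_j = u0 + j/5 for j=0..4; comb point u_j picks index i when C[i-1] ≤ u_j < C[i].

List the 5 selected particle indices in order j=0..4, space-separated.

0 0 2 4 4

C = [2/5, 2/5, 3/5, 3/5, 1]
j=0: u_0=19/300 ∈ [0, 2/5) → index 0
j=1: u_1=79/300 ∈ [0, 2/5) → index 0
j=2: u_2=139/300 ∈ [2/5, 3/5) → index 2
j=3: u_3=199/300 ∈ [3/5, 1) → index 4
j=4: u_4=259/300 ∈ [3/5, 1) → index 4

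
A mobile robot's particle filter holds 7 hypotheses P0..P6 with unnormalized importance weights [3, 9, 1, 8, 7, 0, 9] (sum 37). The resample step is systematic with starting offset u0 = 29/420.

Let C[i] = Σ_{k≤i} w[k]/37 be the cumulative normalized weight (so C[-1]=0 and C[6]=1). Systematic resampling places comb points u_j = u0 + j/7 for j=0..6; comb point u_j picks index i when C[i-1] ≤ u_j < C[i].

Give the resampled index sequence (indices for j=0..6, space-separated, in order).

0 1 3 3 4 6 6

C = [3/37, 12/37, 13/37, 21/37, 28/37, 28/37, 1]
j=0: u_0=29/420 ∈ [0, 3/37) → index 0
j=1: u_1=89/420 ∈ [3/37, 12/37) → index 1
j=2: u_2=149/420 ∈ [13/37, 21/37) → index 3
j=3: u_3=209/420 ∈ [13/37, 21/37) → index 3
j=4: u_4=269/420 ∈ [21/37, 28/37) → index 4
j=5: u_5=47/60 ∈ [28/37, 1) → index 6
j=6: u_6=389/420 ∈ [28/37, 1) → index 6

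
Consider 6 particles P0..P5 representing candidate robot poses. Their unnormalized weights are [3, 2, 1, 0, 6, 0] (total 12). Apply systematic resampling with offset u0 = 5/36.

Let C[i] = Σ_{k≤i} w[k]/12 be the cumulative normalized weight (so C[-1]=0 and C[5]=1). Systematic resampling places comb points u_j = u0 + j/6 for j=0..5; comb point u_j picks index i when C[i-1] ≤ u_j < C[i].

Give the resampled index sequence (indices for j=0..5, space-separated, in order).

0 1 2 4 4 4

C = [1/4, 5/12, 1/2, 1/2, 1, 1]
j=0: u_0=5/36 ∈ [0, 1/4) → index 0
j=1: u_1=11/36 ∈ [1/4, 5/12) → index 1
j=2: u_2=17/36 ∈ [5/12, 1/2) → index 2
j=3: u_3=23/36 ∈ [1/2, 1) → index 4
j=4: u_4=29/36 ∈ [1/2, 1) → index 4
j=5: u_5=35/36 ∈ [1/2, 1) → index 4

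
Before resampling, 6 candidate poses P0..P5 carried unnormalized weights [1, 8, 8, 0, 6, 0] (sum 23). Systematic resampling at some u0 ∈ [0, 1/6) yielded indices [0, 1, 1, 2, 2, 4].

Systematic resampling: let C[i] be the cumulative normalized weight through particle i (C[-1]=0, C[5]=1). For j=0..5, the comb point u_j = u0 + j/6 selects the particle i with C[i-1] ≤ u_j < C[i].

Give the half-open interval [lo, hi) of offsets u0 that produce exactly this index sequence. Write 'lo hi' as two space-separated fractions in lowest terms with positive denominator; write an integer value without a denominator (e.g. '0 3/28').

0 1/23

C = [1/23, 9/23, 17/23, 17/23, 1, 1]
j=0 picked index 0: u0 ∈ [0, 1/23)
j=1 picked index 1: u0 ∈ [-17/138, 31/138)
j=2 picked index 1: u0 ∈ [-20/69, 4/69)
j=3 picked index 2: u0 ∈ [-5/46, 11/46)
j=4 picked index 2: u0 ∈ [-19/69, 5/69)
j=5 picked index 4: u0 ∈ [-13/138, 1/6)
intersection: [0, 1/23)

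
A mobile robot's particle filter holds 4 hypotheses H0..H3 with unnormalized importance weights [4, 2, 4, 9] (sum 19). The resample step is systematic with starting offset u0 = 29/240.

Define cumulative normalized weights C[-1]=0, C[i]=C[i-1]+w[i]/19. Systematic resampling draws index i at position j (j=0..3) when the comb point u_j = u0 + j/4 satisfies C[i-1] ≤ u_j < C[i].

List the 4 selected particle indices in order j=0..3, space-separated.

C = [4/19, 6/19, 10/19, 1]
j=0: u_0=29/240 ∈ [0, 4/19) → index 0
j=1: u_1=89/240 ∈ [6/19, 10/19) → index 2
j=2: u_2=149/240 ∈ [10/19, 1) → index 3
j=3: u_3=209/240 ∈ [10/19, 1) → index 3

0 2 3 3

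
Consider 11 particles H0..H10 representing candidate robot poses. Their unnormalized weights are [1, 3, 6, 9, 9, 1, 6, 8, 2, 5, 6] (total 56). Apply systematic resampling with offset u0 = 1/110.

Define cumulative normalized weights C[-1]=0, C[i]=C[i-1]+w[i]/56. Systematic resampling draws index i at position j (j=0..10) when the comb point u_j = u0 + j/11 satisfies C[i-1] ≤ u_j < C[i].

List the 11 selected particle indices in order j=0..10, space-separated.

C = [1/56, 1/14, 5/28, 19/56, 1/2, 29/56, 5/8, 43/56, 45/56, 25/28, 1]
j=0: u_0=1/110 ∈ [0, 1/56) → index 0
j=1: u_1=1/10 ∈ [1/14, 5/28) → index 2
j=2: u_2=21/110 ∈ [5/28, 19/56) → index 3
j=3: u_3=31/110 ∈ [5/28, 19/56) → index 3
j=4: u_4=41/110 ∈ [19/56, 1/2) → index 4
j=5: u_5=51/110 ∈ [19/56, 1/2) → index 4
j=6: u_6=61/110 ∈ [29/56, 5/8) → index 6
j=7: u_7=71/110 ∈ [5/8, 43/56) → index 7
j=8: u_8=81/110 ∈ [5/8, 43/56) → index 7
j=9: u_9=91/110 ∈ [45/56, 25/28) → index 9
j=10: u_10=101/110 ∈ [25/28, 1) → index 10

0 2 3 3 4 4 6 7 7 9 10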